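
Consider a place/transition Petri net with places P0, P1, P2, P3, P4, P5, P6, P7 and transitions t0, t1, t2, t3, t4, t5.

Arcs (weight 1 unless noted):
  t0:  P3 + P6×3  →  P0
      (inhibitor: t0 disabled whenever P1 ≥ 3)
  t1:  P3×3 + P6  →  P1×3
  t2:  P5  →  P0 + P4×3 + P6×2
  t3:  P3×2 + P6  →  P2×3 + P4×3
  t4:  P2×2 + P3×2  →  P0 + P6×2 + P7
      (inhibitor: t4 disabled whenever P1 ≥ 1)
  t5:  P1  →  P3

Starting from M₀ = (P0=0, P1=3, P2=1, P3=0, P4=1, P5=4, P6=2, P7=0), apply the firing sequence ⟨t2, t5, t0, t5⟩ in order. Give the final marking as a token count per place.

(P0=2, P1=1, P2=1, P3=1, P4=4, P5=3, P6=1, P7=0)

step 1: fire t2:  (P0=0, P1=3, P2=1, P3=0, P4=1, P5=4, P6=2, P7=0) → (P0=1, P1=3, P2=1, P3=0, P4=4, P5=3, P6=4, P7=0)
step 2: fire t5:  (P0=1, P1=3, P2=1, P3=0, P4=4, P5=3, P6=4, P7=0) → (P0=1, P1=2, P2=1, P3=1, P4=4, P5=3, P6=4, P7=0)
step 3: fire t0:  (P0=1, P1=2, P2=1, P3=1, P4=4, P5=3, P6=4, P7=0) → (P0=2, P1=2, P2=1, P3=0, P4=4, P5=3, P6=1, P7=0)
step 4: fire t5:  (P0=2, P1=2, P2=1, P3=0, P4=4, P5=3, P6=1, P7=0) → (P0=2, P1=1, P2=1, P3=1, P4=4, P5=3, P6=1, P7=0)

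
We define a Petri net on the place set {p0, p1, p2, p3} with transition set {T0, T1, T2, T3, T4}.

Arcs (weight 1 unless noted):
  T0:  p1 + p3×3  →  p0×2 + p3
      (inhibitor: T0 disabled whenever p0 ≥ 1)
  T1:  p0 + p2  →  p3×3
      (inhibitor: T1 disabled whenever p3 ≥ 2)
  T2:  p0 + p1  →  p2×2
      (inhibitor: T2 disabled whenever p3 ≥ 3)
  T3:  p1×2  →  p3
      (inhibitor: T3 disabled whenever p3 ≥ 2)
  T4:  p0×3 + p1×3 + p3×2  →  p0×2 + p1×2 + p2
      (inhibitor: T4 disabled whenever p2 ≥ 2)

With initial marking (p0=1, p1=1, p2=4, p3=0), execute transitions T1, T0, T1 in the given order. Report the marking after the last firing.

(p0=1, p1=0, p2=2, p3=4)

step 1: fire T1:  (p0=1, p1=1, p2=4, p3=0) → (p0=0, p1=1, p2=3, p3=3)
step 2: fire T0:  (p0=0, p1=1, p2=3, p3=3) → (p0=2, p1=0, p2=3, p3=1)
step 3: fire T1:  (p0=2, p1=0, p2=3, p3=1) → (p0=1, p1=0, p2=2, p3=4)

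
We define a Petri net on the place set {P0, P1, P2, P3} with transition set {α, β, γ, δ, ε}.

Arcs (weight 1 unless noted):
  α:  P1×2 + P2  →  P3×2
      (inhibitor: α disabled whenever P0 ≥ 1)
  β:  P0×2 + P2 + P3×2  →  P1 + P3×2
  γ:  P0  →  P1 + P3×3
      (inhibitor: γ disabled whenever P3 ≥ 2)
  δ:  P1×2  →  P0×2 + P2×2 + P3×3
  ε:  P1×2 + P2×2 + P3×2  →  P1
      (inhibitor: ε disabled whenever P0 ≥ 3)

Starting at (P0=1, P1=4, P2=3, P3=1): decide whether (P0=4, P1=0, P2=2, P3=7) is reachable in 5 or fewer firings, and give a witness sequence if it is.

depth 0: 1 marking
depth 1: 3 markings reached so far
depth 2: 8 markings reached so far
depth 3: 16 markings reached so far
depth 4: 25 markings reached so far
depth 5: 34 markings reached so far
target is not among the 34 markings reachable within 5 steps

NO — not reachable within 5 firings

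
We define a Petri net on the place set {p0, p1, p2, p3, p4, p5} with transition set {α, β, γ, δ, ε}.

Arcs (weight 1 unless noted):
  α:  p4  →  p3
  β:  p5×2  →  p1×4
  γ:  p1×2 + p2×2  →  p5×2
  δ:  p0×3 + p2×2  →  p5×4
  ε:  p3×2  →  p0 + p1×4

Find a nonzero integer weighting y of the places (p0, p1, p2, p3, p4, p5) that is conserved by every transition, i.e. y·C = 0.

Incidence matrix C (rows=places, cols=transitions):
        α    β    γ    δ    ε
   p0   0    0    0   -3    1
   p1   0    4   -2    0    4
   p2   0    0   -2   -2    0
   p3   1    0    0    0   -2
   p4  -1    0    0    0    0
   p5   0   -2    2    4    0

Candidate y = [2, 1, 1, 3, 3, 2]; check y·C column-wise:
  col α: 2·0 + 1·0 + 1·0 + 3·1 + 3·-1 + 2·0 = 0
  col β: 2·0 + 1·4 + 1·0 + 3·0 + 3·0 + 2·-2 = 0
  col γ: 2·0 + 1·-2 + 1·-2 + 3·0 + 3·0 + 2·2 = 0
  col δ: 2·-3 + 1·0 + 1·-2 + 3·0 + 3·0 + 2·4 = 0
  col ε: 2·1 + 1·4 + 1·0 + 3·-2 + 3·0 + 2·0 = 0

y = (p0:2, p1:1, p2:1, p3:3, p4:3, p5:2)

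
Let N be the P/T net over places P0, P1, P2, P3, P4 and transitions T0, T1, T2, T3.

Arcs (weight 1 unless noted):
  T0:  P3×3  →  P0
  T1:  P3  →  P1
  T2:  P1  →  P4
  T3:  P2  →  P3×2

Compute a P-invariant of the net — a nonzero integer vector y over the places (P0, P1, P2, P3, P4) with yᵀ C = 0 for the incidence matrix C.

y = (P0:3, P1:1, P2:2, P3:1, P4:1)

Incidence matrix C (rows=places, cols=transitions):
       T0   T1   T2   T3
   P0   1    0    0    0
   P1   0    1   -1    0
   P2   0    0    0   -1
   P3  -3   -1    0    2
   P4   0    0    1    0

Candidate y = [3, 1, 2, 1, 1]; check y·C column-wise:
  col T0: 3·1 + 1·0 + 2·0 + 1·-3 + 1·0 = 0
  col T1: 3·0 + 1·1 + 2·0 + 1·-1 + 1·0 = 0
  col T2: 3·0 + 1·-1 + 2·0 + 1·0 + 1·1 = 0
  col T3: 3·0 + 1·0 + 2·-1 + 1·2 + 1·0 = 0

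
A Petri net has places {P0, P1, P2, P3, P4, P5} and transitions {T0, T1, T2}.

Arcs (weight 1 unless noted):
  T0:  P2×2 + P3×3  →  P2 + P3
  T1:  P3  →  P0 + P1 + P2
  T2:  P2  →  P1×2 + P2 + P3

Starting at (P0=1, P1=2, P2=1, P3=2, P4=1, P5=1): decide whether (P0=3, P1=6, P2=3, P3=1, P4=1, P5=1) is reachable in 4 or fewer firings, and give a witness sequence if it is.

YES — reachable via ⟨T1, T1, T2⟩ (3 firings)

step 1: fire T1:  (P0=1, P1=2, P2=1, P3=2, P4=1, P5=1) → (P0=2, P1=3, P2=2, P3=1, P4=1, P5=1)
step 2: fire T1:  (P0=2, P1=3, P2=2, P3=1, P4=1, P5=1) → (P0=3, P1=4, P2=3, P3=0, P4=1, P5=1)
step 3: fire T2:  (P0=3, P1=4, P2=3, P3=0, P4=1, P5=1) → (P0=3, P1=6, P2=3, P3=1, P4=1, P5=1)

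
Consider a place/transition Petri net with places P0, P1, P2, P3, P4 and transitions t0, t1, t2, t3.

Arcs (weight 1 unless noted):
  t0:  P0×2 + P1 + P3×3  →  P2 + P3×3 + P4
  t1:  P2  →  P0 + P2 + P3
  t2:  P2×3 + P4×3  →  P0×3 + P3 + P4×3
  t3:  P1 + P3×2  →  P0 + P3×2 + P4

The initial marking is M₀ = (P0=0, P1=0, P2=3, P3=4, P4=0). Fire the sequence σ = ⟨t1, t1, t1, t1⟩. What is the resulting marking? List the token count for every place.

step 1: fire t1:  (P0=0, P1=0, P2=3, P3=4, P4=0) → (P0=1, P1=0, P2=3, P3=5, P4=0)
step 2: fire t1:  (P0=1, P1=0, P2=3, P3=5, P4=0) → (P0=2, P1=0, P2=3, P3=6, P4=0)
step 3: fire t1:  (P0=2, P1=0, P2=3, P3=6, P4=0) → (P0=3, P1=0, P2=3, P3=7, P4=0)
step 4: fire t1:  (P0=3, P1=0, P2=3, P3=7, P4=0) → (P0=4, P1=0, P2=3, P3=8, P4=0)

(P0=4, P1=0, P2=3, P3=8, P4=0)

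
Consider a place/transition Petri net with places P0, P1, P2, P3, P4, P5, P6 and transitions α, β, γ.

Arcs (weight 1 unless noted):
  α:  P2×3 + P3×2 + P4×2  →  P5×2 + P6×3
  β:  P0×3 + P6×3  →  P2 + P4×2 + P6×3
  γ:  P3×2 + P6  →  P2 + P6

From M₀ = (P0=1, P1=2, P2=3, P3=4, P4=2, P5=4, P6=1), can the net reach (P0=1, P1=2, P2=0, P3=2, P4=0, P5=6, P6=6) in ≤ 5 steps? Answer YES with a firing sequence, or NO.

NO — not reachable within 5 firings

depth 0: 1 marking
depth 1: 3 markings reached so far
depth 2: 5 markings reached so far
depth 3: 5 markings reached so far
(frontier empty at depth 3; search complete)
target is not among the 5 markings reachable within 5 steps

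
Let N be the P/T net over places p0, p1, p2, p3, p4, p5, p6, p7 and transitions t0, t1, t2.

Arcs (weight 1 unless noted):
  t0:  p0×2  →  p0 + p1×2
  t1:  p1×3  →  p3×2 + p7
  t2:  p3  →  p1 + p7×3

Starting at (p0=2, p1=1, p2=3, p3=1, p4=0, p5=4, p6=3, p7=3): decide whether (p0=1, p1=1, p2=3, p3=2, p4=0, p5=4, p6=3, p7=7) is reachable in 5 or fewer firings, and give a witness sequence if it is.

step 1: fire t0:  (p0=2, p1=1, p2=3, p3=1, p4=0, p5=4, p6=3, p7=3) → (p0=1, p1=3, p2=3, p3=1, p4=0, p5=4, p6=3, p7=3)
step 2: fire t1:  (p0=1, p1=3, p2=3, p3=1, p4=0, p5=4, p6=3, p7=3) → (p0=1, p1=0, p2=3, p3=3, p4=0, p5=4, p6=3, p7=4)
step 3: fire t2:  (p0=1, p1=0, p2=3, p3=3, p4=0, p5=4, p6=3, p7=4) → (p0=1, p1=1, p2=3, p3=2, p4=0, p5=4, p6=3, p7=7)

YES — reachable via ⟨t0, t1, t2⟩ (3 firings)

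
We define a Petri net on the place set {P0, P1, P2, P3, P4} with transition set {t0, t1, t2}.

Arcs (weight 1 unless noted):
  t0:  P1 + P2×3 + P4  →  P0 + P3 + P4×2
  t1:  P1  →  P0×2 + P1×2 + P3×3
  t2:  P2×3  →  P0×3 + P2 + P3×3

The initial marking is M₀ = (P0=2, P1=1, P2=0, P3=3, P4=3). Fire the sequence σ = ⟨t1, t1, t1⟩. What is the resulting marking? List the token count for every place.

step 1: fire t1:  (P0=2, P1=1, P2=0, P3=3, P4=3) → (P0=4, P1=2, P2=0, P3=6, P4=3)
step 2: fire t1:  (P0=4, P1=2, P2=0, P3=6, P4=3) → (P0=6, P1=3, P2=0, P3=9, P4=3)
step 3: fire t1:  (P0=6, P1=3, P2=0, P3=9, P4=3) → (P0=8, P1=4, P2=0, P3=12, P4=3)

(P0=8, P1=4, P2=0, P3=12, P4=3)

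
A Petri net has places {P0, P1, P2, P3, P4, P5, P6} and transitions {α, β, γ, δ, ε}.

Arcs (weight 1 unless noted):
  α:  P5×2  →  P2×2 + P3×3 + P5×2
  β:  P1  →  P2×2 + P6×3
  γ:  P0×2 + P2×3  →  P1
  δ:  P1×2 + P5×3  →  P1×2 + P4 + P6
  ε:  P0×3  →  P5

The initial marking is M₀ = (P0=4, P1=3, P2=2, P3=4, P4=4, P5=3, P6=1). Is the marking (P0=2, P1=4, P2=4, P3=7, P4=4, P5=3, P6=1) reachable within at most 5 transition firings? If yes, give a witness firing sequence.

NO — not reachable within 5 firings

depth 0: 1 marking
depth 1: 5 markings reached so far
depth 2: 15 markings reached so far
depth 3: 32 markings reached so far
depth 4: 57 markings reached so far
depth 5: 89 markings reached so far
target is not among the 89 markings reachable within 5 steps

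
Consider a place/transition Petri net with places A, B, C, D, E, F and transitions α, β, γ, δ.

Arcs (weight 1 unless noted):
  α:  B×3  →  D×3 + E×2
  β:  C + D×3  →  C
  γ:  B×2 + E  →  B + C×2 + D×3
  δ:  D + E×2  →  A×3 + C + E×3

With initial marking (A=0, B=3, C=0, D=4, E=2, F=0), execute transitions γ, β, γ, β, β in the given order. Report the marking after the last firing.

step 1: fire γ:  (A=0, B=3, C=0, D=4, E=2, F=0) → (A=0, B=2, C=2, D=7, E=1, F=0)
step 2: fire β:  (A=0, B=2, C=2, D=7, E=1, F=0) → (A=0, B=2, C=2, D=4, E=1, F=0)
step 3: fire γ:  (A=0, B=2, C=2, D=4, E=1, F=0) → (A=0, B=1, C=4, D=7, E=0, F=0)
step 4: fire β:  (A=0, B=1, C=4, D=7, E=0, F=0) → (A=0, B=1, C=4, D=4, E=0, F=0)
step 5: fire β:  (A=0, B=1, C=4, D=4, E=0, F=0) → (A=0, B=1, C=4, D=1, E=0, F=0)

(A=0, B=1, C=4, D=1, E=0, F=0)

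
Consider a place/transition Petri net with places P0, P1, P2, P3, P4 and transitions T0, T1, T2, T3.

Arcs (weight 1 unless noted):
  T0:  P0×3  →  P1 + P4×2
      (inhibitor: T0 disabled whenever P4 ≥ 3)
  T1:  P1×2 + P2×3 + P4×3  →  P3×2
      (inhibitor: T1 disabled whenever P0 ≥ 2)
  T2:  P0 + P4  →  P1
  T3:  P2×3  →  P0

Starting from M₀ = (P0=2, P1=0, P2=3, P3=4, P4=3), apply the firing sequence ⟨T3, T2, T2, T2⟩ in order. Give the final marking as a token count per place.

step 1: fire T3:  (P0=2, P1=0, P2=3, P3=4, P4=3) → (P0=3, P1=0, P2=0, P3=4, P4=3)
step 2: fire T2:  (P0=3, P1=0, P2=0, P3=4, P4=3) → (P0=2, P1=1, P2=0, P3=4, P4=2)
step 3: fire T2:  (P0=2, P1=1, P2=0, P3=4, P4=2) → (P0=1, P1=2, P2=0, P3=4, P4=1)
step 4: fire T2:  (P0=1, P1=2, P2=0, P3=4, P4=1) → (P0=0, P1=3, P2=0, P3=4, P4=0)

(P0=0, P1=3, P2=0, P3=4, P4=0)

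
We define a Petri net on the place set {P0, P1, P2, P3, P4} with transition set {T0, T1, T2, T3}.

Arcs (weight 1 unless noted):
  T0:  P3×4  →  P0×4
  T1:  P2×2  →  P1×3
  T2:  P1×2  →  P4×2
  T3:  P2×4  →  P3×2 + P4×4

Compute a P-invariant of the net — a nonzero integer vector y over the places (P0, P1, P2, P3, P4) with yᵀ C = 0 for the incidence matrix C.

y = (P0:2, P1:2, P2:3, P3:2, P4:2)

Incidence matrix C (rows=places, cols=transitions):
       T0   T1   T2   T3
   P0   4    0    0    0
   P1   0    3   -2    0
   P2   0   -2    0   -4
   P3  -4    0    0    2
   P4   0    0    2    4

Candidate y = [2, 2, 3, 2, 2]; check y·C column-wise:
  col T0: 2·4 + 2·0 + 3·0 + 2·-4 + 2·0 = 0
  col T1: 2·0 + 2·3 + 3·-2 + 2·0 + 2·0 = 0
  col T2: 2·0 + 2·-2 + 3·0 + 2·0 + 2·2 = 0
  col T3: 2·0 + 2·0 + 3·-4 + 2·2 + 2·4 = 0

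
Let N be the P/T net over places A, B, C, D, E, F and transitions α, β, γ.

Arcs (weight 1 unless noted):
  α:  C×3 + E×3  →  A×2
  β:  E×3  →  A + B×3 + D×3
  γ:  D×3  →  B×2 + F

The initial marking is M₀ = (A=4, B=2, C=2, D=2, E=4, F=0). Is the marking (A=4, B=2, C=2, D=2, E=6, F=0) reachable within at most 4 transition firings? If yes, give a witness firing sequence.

NO — not reachable within 4 firings

depth 0: 1 marking
depth 1: 2 markings reached so far
depth 2: 3 markings reached so far
depth 3: 3 markings reached so far
(frontier empty at depth 3; search complete)
target is not among the 3 markings reachable within 4 steps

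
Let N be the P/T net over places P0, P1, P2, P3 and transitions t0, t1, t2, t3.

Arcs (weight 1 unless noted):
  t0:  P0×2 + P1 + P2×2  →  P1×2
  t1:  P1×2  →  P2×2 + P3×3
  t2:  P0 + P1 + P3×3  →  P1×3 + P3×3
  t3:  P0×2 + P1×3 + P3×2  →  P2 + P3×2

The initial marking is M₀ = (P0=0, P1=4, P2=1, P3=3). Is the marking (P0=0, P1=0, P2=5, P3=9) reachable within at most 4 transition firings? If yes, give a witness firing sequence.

step 1: fire t1:  (P0=0, P1=4, P2=1, P3=3) → (P0=0, P1=2, P2=3, P3=6)
step 2: fire t1:  (P0=0, P1=2, P2=3, P3=6) → (P0=0, P1=0, P2=5, P3=9)

YES — reachable via ⟨t1, t1⟩ (2 firings)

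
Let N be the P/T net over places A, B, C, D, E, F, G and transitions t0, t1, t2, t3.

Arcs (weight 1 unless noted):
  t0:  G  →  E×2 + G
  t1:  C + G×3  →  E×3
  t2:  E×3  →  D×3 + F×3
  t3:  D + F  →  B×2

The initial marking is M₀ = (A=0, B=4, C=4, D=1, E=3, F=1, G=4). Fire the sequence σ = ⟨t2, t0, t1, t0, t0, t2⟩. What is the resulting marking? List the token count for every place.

(A=0, B=4, C=3, D=7, E=6, F=7, G=1)

step 1: fire t2:  (A=0, B=4, C=4, D=1, E=3, F=1, G=4) → (A=0, B=4, C=4, D=4, E=0, F=4, G=4)
step 2: fire t0:  (A=0, B=4, C=4, D=4, E=0, F=4, G=4) → (A=0, B=4, C=4, D=4, E=2, F=4, G=4)
step 3: fire t1:  (A=0, B=4, C=4, D=4, E=2, F=4, G=4) → (A=0, B=4, C=3, D=4, E=5, F=4, G=1)
step 4: fire t0:  (A=0, B=4, C=3, D=4, E=5, F=4, G=1) → (A=0, B=4, C=3, D=4, E=7, F=4, G=1)
step 5: fire t0:  (A=0, B=4, C=3, D=4, E=7, F=4, G=1) → (A=0, B=4, C=3, D=4, E=9, F=4, G=1)
step 6: fire t2:  (A=0, B=4, C=3, D=4, E=9, F=4, G=1) → (A=0, B=4, C=3, D=7, E=6, F=7, G=1)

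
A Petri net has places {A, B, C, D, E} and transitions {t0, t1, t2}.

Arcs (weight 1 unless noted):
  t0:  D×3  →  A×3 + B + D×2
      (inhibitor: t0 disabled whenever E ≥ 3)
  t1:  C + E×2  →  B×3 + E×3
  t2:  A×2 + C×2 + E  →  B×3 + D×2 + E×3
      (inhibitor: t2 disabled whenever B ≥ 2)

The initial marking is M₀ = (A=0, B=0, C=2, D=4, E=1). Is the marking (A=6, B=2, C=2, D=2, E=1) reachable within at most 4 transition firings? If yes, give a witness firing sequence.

YES — reachable via ⟨t0, t0⟩ (2 firings)

step 1: fire t0:  (A=0, B=0, C=2, D=4, E=1) → (A=3, B=1, C=2, D=3, E=1)
step 2: fire t0:  (A=3, B=1, C=2, D=3, E=1) → (A=6, B=2, C=2, D=2, E=1)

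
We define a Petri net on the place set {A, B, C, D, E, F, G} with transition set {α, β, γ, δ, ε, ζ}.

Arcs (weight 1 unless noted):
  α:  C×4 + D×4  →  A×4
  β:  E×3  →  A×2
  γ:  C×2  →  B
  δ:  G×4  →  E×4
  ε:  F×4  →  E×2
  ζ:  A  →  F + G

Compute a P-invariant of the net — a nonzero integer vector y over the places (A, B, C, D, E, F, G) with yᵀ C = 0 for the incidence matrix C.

y = (A:0, B:2, C:1, D:-1, E:0, F:0, G:0)

Incidence matrix C (rows=places, cols=transitions):
        α    β    γ    δ    ε    ζ
    A   4    2    0    0    0   -1
    B   0    0    1    0    0    0
    C  -4    0   -2    0    0    0
    D  -4    0    0    0    0    0
    E   0   -3    0    4    2    0
    F   0    0    0    0   -4    1
    G   0    0    0   -4    0    1

Candidate y = [0, 2, 1, -1, 0, 0, 0]; check y·C column-wise:
  col α: 0·4 + 2·0 + 1·-4 + -1·-4 = 0
  col β: 0·2 + 2·0 + 1·0 + -1·0 + 0·-3 = 0
  col γ: 2·1 + 1·-2 + -1·0 = 0
  col δ: 2·0 + 1·0 + -1·0 + 0·4 + 0·-4 = 0
  col ε: 2·0 + 1·0 + -1·0 + 0·2 + 0·-4 = 0
  col ζ: 0·-1 + 2·0 + 1·0 + -1·0 + 0·1 + 0·1 = 0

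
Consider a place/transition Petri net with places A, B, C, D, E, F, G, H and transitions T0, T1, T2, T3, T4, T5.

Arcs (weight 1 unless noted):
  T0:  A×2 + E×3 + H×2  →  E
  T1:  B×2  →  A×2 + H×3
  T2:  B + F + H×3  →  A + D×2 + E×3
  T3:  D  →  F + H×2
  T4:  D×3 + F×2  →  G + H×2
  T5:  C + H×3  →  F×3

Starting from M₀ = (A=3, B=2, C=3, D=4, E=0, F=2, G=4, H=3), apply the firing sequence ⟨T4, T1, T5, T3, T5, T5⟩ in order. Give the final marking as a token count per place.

(A=5, B=0, C=0, D=0, E=0, F=10, G=5, H=1)

step 1: fire T4:  (A=3, B=2, C=3, D=4, E=0, F=2, G=4, H=3) → (A=3, B=2, C=3, D=1, E=0, F=0, G=5, H=5)
step 2: fire T1:  (A=3, B=2, C=3, D=1, E=0, F=0, G=5, H=5) → (A=5, B=0, C=3, D=1, E=0, F=0, G=5, H=8)
step 3: fire T5:  (A=5, B=0, C=3, D=1, E=0, F=0, G=5, H=8) → (A=5, B=0, C=2, D=1, E=0, F=3, G=5, H=5)
step 4: fire T3:  (A=5, B=0, C=2, D=1, E=0, F=3, G=5, H=5) → (A=5, B=0, C=2, D=0, E=0, F=4, G=5, H=7)
step 5: fire T5:  (A=5, B=0, C=2, D=0, E=0, F=4, G=5, H=7) → (A=5, B=0, C=1, D=0, E=0, F=7, G=5, H=4)
step 6: fire T5:  (A=5, B=0, C=1, D=0, E=0, F=7, G=5, H=4) → (A=5, B=0, C=0, D=0, E=0, F=10, G=5, H=1)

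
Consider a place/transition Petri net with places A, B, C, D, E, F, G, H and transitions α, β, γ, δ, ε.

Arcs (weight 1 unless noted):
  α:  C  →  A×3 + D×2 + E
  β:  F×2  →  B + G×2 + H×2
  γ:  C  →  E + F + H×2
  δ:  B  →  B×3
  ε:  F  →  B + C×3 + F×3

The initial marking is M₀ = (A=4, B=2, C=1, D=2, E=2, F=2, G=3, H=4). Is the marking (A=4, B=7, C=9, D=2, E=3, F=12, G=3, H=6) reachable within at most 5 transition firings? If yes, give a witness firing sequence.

NO — not reachable within 5 firings

depth 0: 1 marking
depth 1: 6 markings reached so far
depth 2: 17 markings reached so far
depth 3: 38 markings reached so far
depth 4: 78 markings reached so far
depth 5: 150 markings reached so far
target is not among the 150 markings reachable within 5 steps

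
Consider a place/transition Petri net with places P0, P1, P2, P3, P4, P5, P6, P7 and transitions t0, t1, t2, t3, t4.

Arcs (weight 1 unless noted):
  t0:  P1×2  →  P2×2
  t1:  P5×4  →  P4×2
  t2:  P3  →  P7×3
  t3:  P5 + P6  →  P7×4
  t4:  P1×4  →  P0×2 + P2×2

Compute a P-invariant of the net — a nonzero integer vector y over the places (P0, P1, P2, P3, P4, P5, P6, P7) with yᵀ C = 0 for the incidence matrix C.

Incidence matrix C (rows=places, cols=transitions):
       t0   t1   t2   t3   t4
   P0   0    0    0    0    2
   P1  -2    0    0    0   -4
   P2   2    0    0    0    2
   P3   0    0   -1    0    0
   P4   0    2    0    0    0
   P5   0   -4    0   -1    0
   P6   0    0    0   -1    0
   P7   0    0    3    4    0

Candidate y = [1, 1, 1, 0, 0, 0, 0, 0]; check y·C column-wise:
  col t0: 1·0 + 1·-2 + 1·2 = 0
  col t1: 1·0 + 1·0 + 1·0 + 0·2 + 0·-4 = 0
  col t2: 1·0 + 1·0 + 1·0 + 0·-1 + 0·3 = 0
  col t3: 1·0 + 1·0 + 1·0 + 0·-1 + 0·-1 + 0·4 = 0
  col t4: 1·2 + 1·-4 + 1·2 = 0

y = (P0:1, P1:1, P2:1, P3:0, P4:0, P5:0, P6:0, P7:0)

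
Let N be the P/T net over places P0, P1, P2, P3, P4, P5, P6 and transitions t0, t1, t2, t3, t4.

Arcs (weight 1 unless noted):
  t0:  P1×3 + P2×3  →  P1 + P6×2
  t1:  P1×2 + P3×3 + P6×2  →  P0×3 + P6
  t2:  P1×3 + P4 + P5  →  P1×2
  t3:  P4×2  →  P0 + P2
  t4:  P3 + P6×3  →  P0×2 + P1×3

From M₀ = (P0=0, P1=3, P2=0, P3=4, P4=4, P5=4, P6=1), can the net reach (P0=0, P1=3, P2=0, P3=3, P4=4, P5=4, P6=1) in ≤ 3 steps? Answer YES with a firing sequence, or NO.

depth 0: 1 marking
depth 1: 3 markings reached so far
depth 2: 5 markings reached so far
depth 3: 5 markings reached so far
(frontier empty at depth 3; search complete)
target is not among the 5 markings reachable within 3 steps

NO — not reachable within 3 firings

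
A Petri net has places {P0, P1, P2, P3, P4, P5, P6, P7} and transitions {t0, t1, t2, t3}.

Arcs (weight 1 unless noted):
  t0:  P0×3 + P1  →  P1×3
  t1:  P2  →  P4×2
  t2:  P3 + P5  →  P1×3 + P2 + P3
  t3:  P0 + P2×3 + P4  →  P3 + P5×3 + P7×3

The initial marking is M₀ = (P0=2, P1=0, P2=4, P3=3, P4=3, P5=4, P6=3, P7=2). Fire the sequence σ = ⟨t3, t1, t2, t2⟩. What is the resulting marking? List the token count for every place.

step 1: fire t3:  (P0=2, P1=0, P2=4, P3=3, P4=3, P5=4, P6=3, P7=2) → (P0=1, P1=0, P2=1, P3=4, P4=2, P5=7, P6=3, P7=5)
step 2: fire t1:  (P0=1, P1=0, P2=1, P3=4, P4=2, P5=7, P6=3, P7=5) → (P0=1, P1=0, P2=0, P3=4, P4=4, P5=7, P6=3, P7=5)
step 3: fire t2:  (P0=1, P1=0, P2=0, P3=4, P4=4, P5=7, P6=3, P7=5) → (P0=1, P1=3, P2=1, P3=4, P4=4, P5=6, P6=3, P7=5)
step 4: fire t2:  (P0=1, P1=3, P2=1, P3=4, P4=4, P5=6, P6=3, P7=5) → (P0=1, P1=6, P2=2, P3=4, P4=4, P5=5, P6=3, P7=5)

(P0=1, P1=6, P2=2, P3=4, P4=4, P5=5, P6=3, P7=5)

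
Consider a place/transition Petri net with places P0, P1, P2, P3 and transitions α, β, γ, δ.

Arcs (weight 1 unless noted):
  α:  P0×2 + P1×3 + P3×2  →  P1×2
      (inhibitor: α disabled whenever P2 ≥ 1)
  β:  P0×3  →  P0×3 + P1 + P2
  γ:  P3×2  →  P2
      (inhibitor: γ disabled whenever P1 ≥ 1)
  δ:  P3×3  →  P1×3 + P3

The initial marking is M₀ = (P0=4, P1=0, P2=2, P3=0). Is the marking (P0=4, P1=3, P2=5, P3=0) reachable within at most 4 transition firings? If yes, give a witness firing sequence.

step 1: fire β:  (P0=4, P1=0, P2=2, P3=0) → (P0=4, P1=1, P2=3, P3=0)
step 2: fire β:  (P0=4, P1=1, P2=3, P3=0) → (P0=4, P1=2, P2=4, P3=0)
step 3: fire β:  (P0=4, P1=2, P2=4, P3=0) → (P0=4, P1=3, P2=5, P3=0)

YES — reachable via ⟨β, β, β⟩ (3 firings)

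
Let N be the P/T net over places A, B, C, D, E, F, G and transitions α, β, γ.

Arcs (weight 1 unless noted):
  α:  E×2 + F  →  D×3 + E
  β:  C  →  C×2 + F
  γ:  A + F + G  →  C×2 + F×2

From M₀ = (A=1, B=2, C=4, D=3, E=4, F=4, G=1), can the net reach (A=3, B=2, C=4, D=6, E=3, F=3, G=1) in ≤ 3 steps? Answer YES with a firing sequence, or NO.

depth 0: 1 marking
depth 1: 4 markings reached so far
depth 2: 9 markings reached so far
depth 3: 16 markings reached so far
target is not among the 16 markings reachable within 3 steps

NO — not reachable within 3 firings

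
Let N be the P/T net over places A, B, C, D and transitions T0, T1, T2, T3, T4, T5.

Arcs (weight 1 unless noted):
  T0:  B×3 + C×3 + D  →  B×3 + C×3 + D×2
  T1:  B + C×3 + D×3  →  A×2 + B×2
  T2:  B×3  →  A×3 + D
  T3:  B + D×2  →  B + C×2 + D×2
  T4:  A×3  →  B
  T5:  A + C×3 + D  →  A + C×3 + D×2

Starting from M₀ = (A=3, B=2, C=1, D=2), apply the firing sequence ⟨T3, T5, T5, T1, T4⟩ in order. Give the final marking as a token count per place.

(A=2, B=4, C=0, D=1)

step 1: fire T3:  (A=3, B=2, C=1, D=2) → (A=3, B=2, C=3, D=2)
step 2: fire T5:  (A=3, B=2, C=3, D=2) → (A=3, B=2, C=3, D=3)
step 3: fire T5:  (A=3, B=2, C=3, D=3) → (A=3, B=2, C=3, D=4)
step 4: fire T1:  (A=3, B=2, C=3, D=4) → (A=5, B=3, C=0, D=1)
step 5: fire T4:  (A=5, B=3, C=0, D=1) → (A=2, B=4, C=0, D=1)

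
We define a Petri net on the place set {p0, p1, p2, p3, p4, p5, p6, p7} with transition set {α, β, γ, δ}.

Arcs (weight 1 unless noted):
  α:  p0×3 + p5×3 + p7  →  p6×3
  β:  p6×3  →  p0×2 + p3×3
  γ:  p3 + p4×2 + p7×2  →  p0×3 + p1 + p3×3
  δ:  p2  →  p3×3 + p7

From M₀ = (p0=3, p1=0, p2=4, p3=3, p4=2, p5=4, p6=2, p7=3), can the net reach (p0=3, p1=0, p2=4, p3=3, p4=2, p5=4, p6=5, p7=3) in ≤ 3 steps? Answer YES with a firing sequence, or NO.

depth 0: 1 marking
depth 1: 4 markings reached so far
depth 2: 9 markings reached so far
depth 3: 15 markings reached so far
target is not among the 15 markings reachable within 3 steps

NO — not reachable within 3 firings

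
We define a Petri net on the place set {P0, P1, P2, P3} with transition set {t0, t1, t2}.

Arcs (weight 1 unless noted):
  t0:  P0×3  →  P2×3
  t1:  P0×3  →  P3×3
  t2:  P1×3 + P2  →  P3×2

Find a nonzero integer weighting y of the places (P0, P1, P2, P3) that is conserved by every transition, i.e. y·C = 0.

y = (P0:3, P1:1, P2:3, P3:3)

Incidence matrix C (rows=places, cols=transitions):
       t0   t1   t2
   P0  -3   -3    0
   P1   0    0   -3
   P2   3    0   -1
   P3   0    3    2

Candidate y = [3, 1, 3, 3]; check y·C column-wise:
  col t0: 3·-3 + 1·0 + 3·3 + 3·0 = 0
  col t1: 3·-3 + 1·0 + 3·0 + 3·3 = 0
  col t2: 3·0 + 1·-3 + 3·-1 + 3·2 = 0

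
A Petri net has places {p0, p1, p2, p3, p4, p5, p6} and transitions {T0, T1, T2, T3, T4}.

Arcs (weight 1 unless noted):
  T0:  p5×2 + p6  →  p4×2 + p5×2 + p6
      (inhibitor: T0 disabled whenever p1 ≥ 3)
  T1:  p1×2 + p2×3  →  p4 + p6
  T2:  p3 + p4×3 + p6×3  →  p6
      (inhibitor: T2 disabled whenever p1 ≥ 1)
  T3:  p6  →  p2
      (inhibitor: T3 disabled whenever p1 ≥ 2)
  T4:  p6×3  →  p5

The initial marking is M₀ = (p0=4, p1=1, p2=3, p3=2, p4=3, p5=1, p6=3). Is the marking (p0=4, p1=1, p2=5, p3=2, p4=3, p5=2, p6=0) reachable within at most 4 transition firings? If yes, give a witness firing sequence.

depth 0: 1 marking
depth 1: 3 markings reached so far
depth 2: 4 markings reached so far
depth 3: 5 markings reached so far
depth 4: 5 markings reached so far
(frontier empty at depth 4; search complete)
target is not among the 5 markings reachable within 4 steps

NO — not reachable within 4 firings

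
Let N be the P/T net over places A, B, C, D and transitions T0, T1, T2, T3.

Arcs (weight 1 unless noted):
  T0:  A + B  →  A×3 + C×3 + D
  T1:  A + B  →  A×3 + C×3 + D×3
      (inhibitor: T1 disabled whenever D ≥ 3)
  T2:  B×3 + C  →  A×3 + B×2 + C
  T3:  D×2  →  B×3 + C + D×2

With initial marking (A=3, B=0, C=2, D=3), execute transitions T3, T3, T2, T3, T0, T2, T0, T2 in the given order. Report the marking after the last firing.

step 1: fire T3:  (A=3, B=0, C=2, D=3) → (A=3, B=3, C=3, D=3)
step 2: fire T3:  (A=3, B=3, C=3, D=3) → (A=3, B=6, C=4, D=3)
step 3: fire T2:  (A=3, B=6, C=4, D=3) → (A=6, B=5, C=4, D=3)
step 4: fire T3:  (A=6, B=5, C=4, D=3) → (A=6, B=8, C=5, D=3)
step 5: fire T0:  (A=6, B=8, C=5, D=3) → (A=8, B=7, C=8, D=4)
step 6: fire T2:  (A=8, B=7, C=8, D=4) → (A=11, B=6, C=8, D=4)
step 7: fire T0:  (A=11, B=6, C=8, D=4) → (A=13, B=5, C=11, D=5)
step 8: fire T2:  (A=13, B=5, C=11, D=5) → (A=16, B=4, C=11, D=5)

(A=16, B=4, C=11, D=5)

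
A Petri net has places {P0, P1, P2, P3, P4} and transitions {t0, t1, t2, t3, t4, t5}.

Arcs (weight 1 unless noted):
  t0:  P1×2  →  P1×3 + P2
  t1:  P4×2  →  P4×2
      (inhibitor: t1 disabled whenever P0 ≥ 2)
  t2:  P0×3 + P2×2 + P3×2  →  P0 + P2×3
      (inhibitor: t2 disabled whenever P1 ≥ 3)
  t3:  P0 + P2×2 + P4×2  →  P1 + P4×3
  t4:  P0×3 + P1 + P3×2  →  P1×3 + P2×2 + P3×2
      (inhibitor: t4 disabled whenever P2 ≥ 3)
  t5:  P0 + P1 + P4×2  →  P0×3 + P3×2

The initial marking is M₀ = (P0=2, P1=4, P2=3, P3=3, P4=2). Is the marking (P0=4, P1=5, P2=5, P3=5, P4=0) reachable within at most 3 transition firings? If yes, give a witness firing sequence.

step 1: fire t0:  (P0=2, P1=4, P2=3, P3=3, P4=2) → (P0=2, P1=5, P2=4, P3=3, P4=2)
step 2: fire t0:  (P0=2, P1=5, P2=4, P3=3, P4=2) → (P0=2, P1=6, P2=5, P3=3, P4=2)
step 3: fire t5:  (P0=2, P1=6, P2=5, P3=3, P4=2) → (P0=4, P1=5, P2=5, P3=5, P4=0)

YES — reachable via ⟨t0, t0, t5⟩ (3 firings)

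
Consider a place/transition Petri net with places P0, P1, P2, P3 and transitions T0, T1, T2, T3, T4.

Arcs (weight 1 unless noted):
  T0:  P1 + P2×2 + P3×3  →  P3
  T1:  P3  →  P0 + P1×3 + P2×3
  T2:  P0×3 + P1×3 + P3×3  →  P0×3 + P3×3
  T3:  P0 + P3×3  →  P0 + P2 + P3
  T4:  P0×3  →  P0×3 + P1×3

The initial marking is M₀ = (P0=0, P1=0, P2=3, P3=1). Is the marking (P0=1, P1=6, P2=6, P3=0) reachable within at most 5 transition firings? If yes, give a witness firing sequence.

NO — not reachable within 5 firings

depth 0: 1 marking
depth 1: 2 markings reached so far
depth 2: 2 markings reached so far
(frontier empty at depth 2; search complete)
target is not among the 2 markings reachable within 5 steps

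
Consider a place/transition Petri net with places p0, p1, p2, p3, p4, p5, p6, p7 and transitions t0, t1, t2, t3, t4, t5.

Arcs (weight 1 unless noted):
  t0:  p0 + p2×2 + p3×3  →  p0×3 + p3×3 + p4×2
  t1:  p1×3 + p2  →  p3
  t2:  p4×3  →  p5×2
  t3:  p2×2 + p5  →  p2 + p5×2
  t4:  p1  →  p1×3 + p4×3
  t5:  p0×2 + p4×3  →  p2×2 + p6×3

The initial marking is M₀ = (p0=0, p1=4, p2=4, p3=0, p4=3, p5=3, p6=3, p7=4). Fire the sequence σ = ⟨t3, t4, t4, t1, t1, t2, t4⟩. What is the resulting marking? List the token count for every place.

step 1: fire t3:  (p0=0, p1=4, p2=4, p3=0, p4=3, p5=3, p6=3, p7=4) → (p0=0, p1=4, p2=3, p3=0, p4=3, p5=4, p6=3, p7=4)
step 2: fire t4:  (p0=0, p1=4, p2=3, p3=0, p4=3, p5=4, p6=3, p7=4) → (p0=0, p1=6, p2=3, p3=0, p4=6, p5=4, p6=3, p7=4)
step 3: fire t4:  (p0=0, p1=6, p2=3, p3=0, p4=6, p5=4, p6=3, p7=4) → (p0=0, p1=8, p2=3, p3=0, p4=9, p5=4, p6=3, p7=4)
step 4: fire t1:  (p0=0, p1=8, p2=3, p3=0, p4=9, p5=4, p6=3, p7=4) → (p0=0, p1=5, p2=2, p3=1, p4=9, p5=4, p6=3, p7=4)
step 5: fire t1:  (p0=0, p1=5, p2=2, p3=1, p4=9, p5=4, p6=3, p7=4) → (p0=0, p1=2, p2=1, p3=2, p4=9, p5=4, p6=3, p7=4)
step 6: fire t2:  (p0=0, p1=2, p2=1, p3=2, p4=9, p5=4, p6=3, p7=4) → (p0=0, p1=2, p2=1, p3=2, p4=6, p5=6, p6=3, p7=4)
step 7: fire t4:  (p0=0, p1=2, p2=1, p3=2, p4=6, p5=6, p6=3, p7=4) → (p0=0, p1=4, p2=1, p3=2, p4=9, p5=6, p6=3, p7=4)

(p0=0, p1=4, p2=1, p3=2, p4=9, p5=6, p6=3, p7=4)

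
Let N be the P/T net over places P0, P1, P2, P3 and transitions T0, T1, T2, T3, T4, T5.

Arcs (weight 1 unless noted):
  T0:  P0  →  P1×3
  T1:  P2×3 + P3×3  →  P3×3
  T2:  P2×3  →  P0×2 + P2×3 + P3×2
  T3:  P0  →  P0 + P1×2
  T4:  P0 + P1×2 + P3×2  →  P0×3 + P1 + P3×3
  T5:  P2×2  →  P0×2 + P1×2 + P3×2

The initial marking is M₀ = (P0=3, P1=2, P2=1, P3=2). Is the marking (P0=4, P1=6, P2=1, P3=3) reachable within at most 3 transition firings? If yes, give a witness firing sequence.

step 1: fire T0:  (P0=3, P1=2, P2=1, P3=2) → (P0=2, P1=5, P2=1, P3=2)
step 2: fire T3:  (P0=2, P1=5, P2=1, P3=2) → (P0=2, P1=7, P2=1, P3=2)
step 3: fire T4:  (P0=2, P1=7, P2=1, P3=2) → (P0=4, P1=6, P2=1, P3=3)

YES — reachable via ⟨T0, T3, T4⟩ (3 firings)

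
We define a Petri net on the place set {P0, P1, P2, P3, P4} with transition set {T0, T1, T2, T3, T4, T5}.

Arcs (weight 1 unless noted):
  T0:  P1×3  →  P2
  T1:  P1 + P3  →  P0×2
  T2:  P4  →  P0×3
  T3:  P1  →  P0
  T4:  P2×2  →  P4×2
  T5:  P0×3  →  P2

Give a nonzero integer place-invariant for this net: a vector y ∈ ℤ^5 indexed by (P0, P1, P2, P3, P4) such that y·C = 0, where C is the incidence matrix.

Incidence matrix C (rows=places, cols=transitions):
       T0   T1   T2   T3   T4   T5
   P0   0    2    3    1    0   -3
   P1  -3   -1    0   -1    0    0
   P2   1    0    0    0   -2    1
   P3   0   -1    0    0    0    0
   P4   0    0   -1    0    2    0

Candidate y = [1, 1, 3, 1, 3]; check y·C column-wise:
  col T0: 1·0 + 1·-3 + 3·1 + 1·0 + 3·0 = 0
  col T1: 1·2 + 1·-1 + 3·0 + 1·-1 + 3·0 = 0
  col T2: 1·3 + 1·0 + 3·0 + 1·0 + 3·-1 = 0
  col T3: 1·1 + 1·-1 + 3·0 + 1·0 + 3·0 = 0
  col T4: 1·0 + 1·0 + 3·-2 + 1·0 + 3·2 = 0
  col T5: 1·-3 + 1·0 + 3·1 + 1·0 + 3·0 = 0

y = (P0:1, P1:1, P2:3, P3:1, P4:3)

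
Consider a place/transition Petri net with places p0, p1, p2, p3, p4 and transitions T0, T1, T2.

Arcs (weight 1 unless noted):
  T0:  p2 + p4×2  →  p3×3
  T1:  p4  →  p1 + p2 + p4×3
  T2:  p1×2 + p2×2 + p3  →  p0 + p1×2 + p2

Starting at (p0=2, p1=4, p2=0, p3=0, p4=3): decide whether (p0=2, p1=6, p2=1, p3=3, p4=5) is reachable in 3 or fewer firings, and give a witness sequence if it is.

step 1: fire T1:  (p0=2, p1=4, p2=0, p3=0, p4=3) → (p0=2, p1=5, p2=1, p3=0, p4=5)
step 2: fire T0:  (p0=2, p1=5, p2=1, p3=0, p4=5) → (p0=2, p1=5, p2=0, p3=3, p4=3)
step 3: fire T1:  (p0=2, p1=5, p2=0, p3=3, p4=3) → (p0=2, p1=6, p2=1, p3=3, p4=5)

YES — reachable via ⟨T1, T0, T1⟩ (3 firings)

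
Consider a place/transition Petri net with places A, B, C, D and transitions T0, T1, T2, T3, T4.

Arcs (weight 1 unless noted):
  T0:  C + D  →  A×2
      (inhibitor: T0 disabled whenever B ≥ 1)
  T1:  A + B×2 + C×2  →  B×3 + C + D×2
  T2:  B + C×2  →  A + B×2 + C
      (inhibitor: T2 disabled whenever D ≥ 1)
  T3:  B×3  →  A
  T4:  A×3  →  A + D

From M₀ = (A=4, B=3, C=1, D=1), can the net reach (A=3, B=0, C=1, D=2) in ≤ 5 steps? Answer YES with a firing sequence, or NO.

YES — reachable via ⟨T3, T4⟩ (2 firings)

step 1: fire T3:  (A=4, B=3, C=1, D=1) → (A=5, B=0, C=1, D=1)
step 2: fire T4:  (A=5, B=0, C=1, D=1) → (A=3, B=0, C=1, D=2)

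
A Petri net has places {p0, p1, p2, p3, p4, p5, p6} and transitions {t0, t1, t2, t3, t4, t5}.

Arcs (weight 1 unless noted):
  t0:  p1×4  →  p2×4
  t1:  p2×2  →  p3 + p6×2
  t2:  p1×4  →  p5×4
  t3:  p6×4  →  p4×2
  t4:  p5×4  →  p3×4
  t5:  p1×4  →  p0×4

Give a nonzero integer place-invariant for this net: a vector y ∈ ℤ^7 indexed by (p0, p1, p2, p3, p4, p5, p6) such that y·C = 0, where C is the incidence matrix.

Incidence matrix C (rows=places, cols=transitions):
       t0   t1   t2   t3   t4   t5
   p0   0    0    0    0    0    4
   p1  -4    0   -4    0    0   -4
   p2   4   -2    0    0    0    0
   p3   0    1    0    0    4    0
   p4   0    0    0    2    0    0
   p5   0    0    4    0   -4    0
   p6   0    2    0   -4    0    0

Candidate y = [2, 2, 2, 2, 2, 2, 1]; check y·C column-wise:
  col t0: 2·0 + 2·-4 + 2·4 + 2·0 + 2·0 + 2·0 + 1·0 = 0
  col t1: 2·0 + 2·0 + 2·-2 + 2·1 + 2·0 + 2·0 + 1·2 = 0
  col t2: 2·0 + 2·-4 + 2·0 + 2·0 + 2·0 + 2·4 + 1·0 = 0
  col t3: 2·0 + 2·0 + 2·0 + 2·0 + 2·2 + 2·0 + 1·-4 = 0
  col t4: 2·0 + 2·0 + 2·0 + 2·4 + 2·0 + 2·-4 + 1·0 = 0
  col t5: 2·4 + 2·-4 + 2·0 + 2·0 + 2·0 + 2·0 + 1·0 = 0

y = (p0:2, p1:2, p2:2, p3:2, p4:2, p5:2, p6:1)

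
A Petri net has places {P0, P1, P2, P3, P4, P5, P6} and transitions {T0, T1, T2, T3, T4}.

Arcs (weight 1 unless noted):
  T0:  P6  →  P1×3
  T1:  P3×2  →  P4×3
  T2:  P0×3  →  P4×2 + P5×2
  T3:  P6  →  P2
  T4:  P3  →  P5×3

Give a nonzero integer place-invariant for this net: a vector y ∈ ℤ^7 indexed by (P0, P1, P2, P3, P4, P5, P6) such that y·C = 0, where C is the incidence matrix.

y = (P0:2, P1:0, P2:0, P3:3, P4:2, P5:1, P6:0)

Incidence matrix C (rows=places, cols=transitions):
       T0   T1   T2   T3   T4
   P0   0    0   -3    0    0
   P1   3    0    0    0    0
   P2   0    0    0    1    0
   P3   0   -2    0    0   -1
   P4   0    3    2    0    0
   P5   0    0    2    0    3
   P6  -1    0    0   -1    0

Candidate y = [2, 0, 0, 3, 2, 1, 0]; check y·C column-wise:
  col T0: 2·0 + 0·3 + 3·0 + 2·0 + 1·0 + 0·-1 = 0
  col T1: 2·0 + 3·-2 + 2·3 + 1·0 = 0
  col T2: 2·-3 + 3·0 + 2·2 + 1·2 = 0
  col T3: 2·0 + 0·1 + 3·0 + 2·0 + 1·0 + 0·-1 = 0
  col T4: 2·0 + 3·-1 + 2·0 + 1·3 = 0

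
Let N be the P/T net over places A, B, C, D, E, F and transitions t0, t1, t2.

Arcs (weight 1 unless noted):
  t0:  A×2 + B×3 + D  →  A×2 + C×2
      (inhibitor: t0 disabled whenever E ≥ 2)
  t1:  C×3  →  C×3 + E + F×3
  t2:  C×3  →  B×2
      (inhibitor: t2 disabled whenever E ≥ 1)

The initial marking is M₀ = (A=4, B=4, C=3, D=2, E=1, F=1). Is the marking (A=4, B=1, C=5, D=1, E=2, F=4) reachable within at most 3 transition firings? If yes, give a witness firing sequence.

YES — reachable via ⟨t0, t1⟩ (2 firings)

step 1: fire t0:  (A=4, B=4, C=3, D=2, E=1, F=1) → (A=4, B=1, C=5, D=1, E=1, F=1)
step 2: fire t1:  (A=4, B=1, C=5, D=1, E=1, F=1) → (A=4, B=1, C=5, D=1, E=2, F=4)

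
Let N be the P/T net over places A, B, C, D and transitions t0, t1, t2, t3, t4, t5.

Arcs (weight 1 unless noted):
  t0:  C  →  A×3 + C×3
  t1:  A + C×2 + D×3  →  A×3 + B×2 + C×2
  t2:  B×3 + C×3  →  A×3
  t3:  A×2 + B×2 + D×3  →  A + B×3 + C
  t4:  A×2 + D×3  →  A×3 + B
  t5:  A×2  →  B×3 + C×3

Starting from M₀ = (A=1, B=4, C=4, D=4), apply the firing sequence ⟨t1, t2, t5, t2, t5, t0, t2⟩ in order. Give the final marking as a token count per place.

(A=11, B=3, C=3, D=1)

step 1: fire t1:  (A=1, B=4, C=4, D=4) → (A=3, B=6, C=4, D=1)
step 2: fire t2:  (A=3, B=6, C=4, D=1) → (A=6, B=3, C=1, D=1)
step 3: fire t5:  (A=6, B=3, C=1, D=1) → (A=4, B=6, C=4, D=1)
step 4: fire t2:  (A=4, B=6, C=4, D=1) → (A=7, B=3, C=1, D=1)
step 5: fire t5:  (A=7, B=3, C=1, D=1) → (A=5, B=6, C=4, D=1)
step 6: fire t0:  (A=5, B=6, C=4, D=1) → (A=8, B=6, C=6, D=1)
step 7: fire t2:  (A=8, B=6, C=6, D=1) → (A=11, B=3, C=3, D=1)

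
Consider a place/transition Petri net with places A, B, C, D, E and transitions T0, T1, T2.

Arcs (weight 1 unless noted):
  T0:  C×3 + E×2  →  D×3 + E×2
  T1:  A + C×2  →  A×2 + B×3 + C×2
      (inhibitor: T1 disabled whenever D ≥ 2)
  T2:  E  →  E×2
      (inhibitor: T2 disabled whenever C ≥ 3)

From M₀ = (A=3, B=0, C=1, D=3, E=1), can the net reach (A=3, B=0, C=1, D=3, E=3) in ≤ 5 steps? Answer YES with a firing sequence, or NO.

step 1: fire T2:  (A=3, B=0, C=1, D=3, E=1) → (A=3, B=0, C=1, D=3, E=2)
step 2: fire T2:  (A=3, B=0, C=1, D=3, E=2) → (A=3, B=0, C=1, D=3, E=3)

YES — reachable via ⟨T2, T2⟩ (2 firings)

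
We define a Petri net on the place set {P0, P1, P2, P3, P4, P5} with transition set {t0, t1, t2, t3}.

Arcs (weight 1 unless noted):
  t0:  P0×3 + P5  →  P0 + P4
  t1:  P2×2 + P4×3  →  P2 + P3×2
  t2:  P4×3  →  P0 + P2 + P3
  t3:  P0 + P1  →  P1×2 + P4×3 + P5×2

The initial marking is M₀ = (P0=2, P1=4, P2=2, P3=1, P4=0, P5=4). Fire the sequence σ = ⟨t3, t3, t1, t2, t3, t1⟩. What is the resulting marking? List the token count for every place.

step 1: fire t3:  (P0=2, P1=4, P2=2, P3=1, P4=0, P5=4) → (P0=1, P1=5, P2=2, P3=1, P4=3, P5=6)
step 2: fire t3:  (P0=1, P1=5, P2=2, P3=1, P4=3, P5=6) → (P0=0, P1=6, P2=2, P3=1, P4=6, P5=8)
step 3: fire t1:  (P0=0, P1=6, P2=2, P3=1, P4=6, P5=8) → (P0=0, P1=6, P2=1, P3=3, P4=3, P5=8)
step 4: fire t2:  (P0=0, P1=6, P2=1, P3=3, P4=3, P5=8) → (P0=1, P1=6, P2=2, P3=4, P4=0, P5=8)
step 5: fire t3:  (P0=1, P1=6, P2=2, P3=4, P4=0, P5=8) → (P0=0, P1=7, P2=2, P3=4, P4=3, P5=10)
step 6: fire t1:  (P0=0, P1=7, P2=2, P3=4, P4=3, P5=10) → (P0=0, P1=7, P2=1, P3=6, P4=0, P5=10)

(P0=0, P1=7, P2=1, P3=6, P4=0, P5=10)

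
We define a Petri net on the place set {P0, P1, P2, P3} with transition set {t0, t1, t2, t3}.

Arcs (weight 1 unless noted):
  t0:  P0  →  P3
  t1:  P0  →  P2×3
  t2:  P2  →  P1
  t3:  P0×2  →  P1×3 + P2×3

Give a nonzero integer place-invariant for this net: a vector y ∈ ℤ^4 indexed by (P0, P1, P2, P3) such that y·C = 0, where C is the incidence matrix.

Incidence matrix C (rows=places, cols=transitions):
       t0   t1   t2   t3
   P0  -1   -1    0   -2
   P1   0    0    1    3
   P2   0    3   -1    3
   P3   1    0    0    0

Candidate y = [3, 1, 1, 3]; check y·C column-wise:
  col t0: 3·-1 + 1·0 + 1·0 + 3·1 = 0
  col t1: 3·-1 + 1·0 + 1·3 + 3·0 = 0
  col t2: 3·0 + 1·1 + 1·-1 + 3·0 = 0
  col t3: 3·-2 + 1·3 + 1·3 + 3·0 = 0

y = (P0:3, P1:1, P2:1, P3:3)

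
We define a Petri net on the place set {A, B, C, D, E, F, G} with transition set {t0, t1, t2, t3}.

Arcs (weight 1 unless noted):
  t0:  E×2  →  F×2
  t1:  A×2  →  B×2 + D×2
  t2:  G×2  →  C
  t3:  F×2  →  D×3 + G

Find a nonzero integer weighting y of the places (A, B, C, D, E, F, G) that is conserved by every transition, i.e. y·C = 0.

Incidence matrix C (rows=places, cols=transitions):
       t0   t1   t2   t3
    A   0   -2    0    0
    B   0    2    0    0
    C   0    0    1    0
    D   0    2    0    3
    E  -2    0    0    0
    F   2    0    0   -2
    G   0    0   -2    1

Candidate y = [1, 1, 0, 0, 0, 0, 0]; check y·C column-wise:
  col t0: 1·0 + 1·0 + 0·-2 + 0·2 = 0
  col t1: 1·-2 + 1·2 + 0·2 = 0
  col t2: 1·0 + 1·0 + 0·1 + 0·-2 = 0
  col t3: 1·0 + 1·0 + 0·3 + 0·-2 + 0·1 = 0

y = (A:1, B:1, C:0, D:0, E:0, F:0, G:0)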